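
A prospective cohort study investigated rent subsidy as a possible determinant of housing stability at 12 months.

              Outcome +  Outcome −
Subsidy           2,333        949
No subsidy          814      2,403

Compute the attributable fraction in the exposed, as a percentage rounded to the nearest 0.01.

Cells: a = 2333, b = 949, c = 814, d = 2403.
Risk in exposed = 2333/3282 = 0.71085; risk in unexposed = 814/3217 = 0.25303.
RR = 0.71085/0.25303 = 2.80933
AR% = (RR − 1)/RR × 100 = (2.80933 − 1)/2.80933 × 100 = 64.4043%

64.40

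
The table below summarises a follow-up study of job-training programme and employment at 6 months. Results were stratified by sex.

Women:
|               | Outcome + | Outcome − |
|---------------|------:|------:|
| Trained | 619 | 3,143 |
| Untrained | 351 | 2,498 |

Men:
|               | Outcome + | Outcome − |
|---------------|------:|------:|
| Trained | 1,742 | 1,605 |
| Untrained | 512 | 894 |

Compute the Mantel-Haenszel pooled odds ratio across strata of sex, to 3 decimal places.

1.653

OR_MH = Σ(aᵢdᵢ/nᵢ) / Σ(bᵢcᵢ/nᵢ), where nᵢ is the stratum total.
Stratum 1 (Women): n = 6611; a·d/n = 619·2498/6611 = 233.8923; b·c/n = 3143·351/6611 = 166.8723
Stratum 2 (Men): n = 4753; a·d/n = 1742·894/4753 = 327.6558; b·c/n = 1605·512/4753 = 172.8929
OR_MH = (233.8923 + 327.6558) / (166.8723 + 172.8929) = 561.5481 / 339.7652 = 1.65275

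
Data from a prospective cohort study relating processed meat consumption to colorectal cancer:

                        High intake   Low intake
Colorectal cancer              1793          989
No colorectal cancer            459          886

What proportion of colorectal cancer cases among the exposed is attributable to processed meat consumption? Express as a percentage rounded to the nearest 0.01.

Reading the table with exposure as columns: a = 1793 (High intake, case), b = 459 (High intake, non-case), c = 989 (Low intake, case), d = 886.
Risk in exposed = 1793/2252 = 0.79618; risk in unexposed = 989/1875 = 0.52747.
RR = 0.79618/0.52747 = 1.50944
AR% = (RR − 1)/RR × 100 = (1.50944 − 1)/1.50944 × 100 = 33.7504%

33.75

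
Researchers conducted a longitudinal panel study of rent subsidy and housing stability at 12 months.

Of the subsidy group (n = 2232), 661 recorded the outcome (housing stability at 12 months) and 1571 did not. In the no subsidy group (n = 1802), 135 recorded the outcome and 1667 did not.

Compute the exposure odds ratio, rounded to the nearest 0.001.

5.195

From the description: a = 661, b = 1571, c = 135, d = 1667.
OR = (a·d)/(b·c) = (661 × 1667) / (1571 × 135) = 1101887 / 212085 = 5.19550
The odds of housing stability at 12 months are about 5.20 times as high in the subsidy group.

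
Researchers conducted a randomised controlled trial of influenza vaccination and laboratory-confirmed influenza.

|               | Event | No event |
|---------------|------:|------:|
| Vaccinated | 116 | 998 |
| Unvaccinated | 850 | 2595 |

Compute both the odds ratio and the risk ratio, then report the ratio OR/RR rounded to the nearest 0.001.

Cells: a = 116, b = 998, c = 850, d = 2595.
OR = (116·2595)/(998·850) = 301020/848300 = 0.35485
Risk in exposed = 116/1114 = 0.10413; risk in unexposed = 850/3445 = 0.24673; RR = 0.42203
OR/RR = 0.35485 / 0.42203 = 0.84082
The outcome is not rare, so the OR lies further from 1 than the RR.

0.841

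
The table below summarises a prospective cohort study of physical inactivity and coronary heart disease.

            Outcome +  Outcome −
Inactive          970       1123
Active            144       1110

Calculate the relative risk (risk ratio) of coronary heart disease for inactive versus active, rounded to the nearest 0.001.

Cells: a = 970, b = 1123, c = 144, d = 1110.
Risk in exposed = 970/2093 = 0.46345; risk in unexposed = 144/1254 = 0.11483.
RR = 0.46345 / 0.11483 = 4.03587
The risk among the exposed is 4.04 times that among the unexposed.

4.036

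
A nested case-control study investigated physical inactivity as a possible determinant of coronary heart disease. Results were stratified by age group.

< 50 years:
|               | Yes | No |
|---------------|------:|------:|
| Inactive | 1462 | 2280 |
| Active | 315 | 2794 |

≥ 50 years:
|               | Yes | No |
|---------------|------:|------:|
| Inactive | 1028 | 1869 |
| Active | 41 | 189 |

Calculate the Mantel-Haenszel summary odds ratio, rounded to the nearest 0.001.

5.090

OR_MH = Σ(aᵢdᵢ/nᵢ) / Σ(bᵢcᵢ/nᵢ), where nᵢ is the stratum total.
Stratum 1 (< 50 years): n = 6851; a·d/n = 1462·2794/6851 = 596.2382; b·c/n = 2280·315/6851 = 104.8314
Stratum 2 (≥ 50 years): n = 3127; a·d/n = 1028·189/3127 = 62.1337; b·c/n = 1869·41/3127 = 24.5056
OR_MH = (596.2382 + 62.1337) / (104.8314 + 24.5056) = 658.3719 / 129.3370 = 5.09036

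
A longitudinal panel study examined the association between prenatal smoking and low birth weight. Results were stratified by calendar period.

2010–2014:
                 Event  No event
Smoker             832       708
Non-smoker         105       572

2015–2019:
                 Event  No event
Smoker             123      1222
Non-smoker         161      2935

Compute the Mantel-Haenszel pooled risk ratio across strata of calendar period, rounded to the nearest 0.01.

2.79

RR_MH = Σ(aᵢ·n₀ᵢ/nᵢ) / Σ(cᵢ·n₁ᵢ/nᵢ), with n₁ᵢ = aᵢ+bᵢ (exposed), n₀ᵢ = cᵢ+dᵢ (unexposed), nᵢ = n₁ᵢ+n₀ᵢ.
Stratum 1 (2010–2014): n₁ = 1540, n₀ = 677, n = 2217; a·n₀/n = 832·677/2217 = 254.0659; c·n₁/n = 105·1540/2217 = 72.9364
Stratum 2 (2015–2019): n₁ = 1345, n₀ = 3096, n = 4441; a·n₀/n = 123·3096/4441 = 85.7483; c·n₁/n = 161·1345/4441 = 48.7604
RR_MH = (254.0659 + 85.7483) / (72.9364 + 48.7604) = 339.8141 / 121.6968 = 2.79230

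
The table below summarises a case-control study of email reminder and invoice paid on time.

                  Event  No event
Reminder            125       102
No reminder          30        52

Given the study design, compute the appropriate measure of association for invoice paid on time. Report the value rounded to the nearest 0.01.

Cells: a = 125, b = 102, c = 30, d = 52.
This is a case-control study: participants were sampled on outcome status, so risks in the source population cannot be estimated directly — relative risk is not valid here. The odds ratio is the appropriate measure.
OR = (a·d)/(b·c) = (125 × 52) / (102 × 30) = 6500 / 3060 = 2.12418

2.12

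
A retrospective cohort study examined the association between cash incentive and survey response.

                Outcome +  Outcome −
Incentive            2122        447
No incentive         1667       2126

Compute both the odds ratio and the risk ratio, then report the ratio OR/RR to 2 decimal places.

Cells: a = 2122, b = 447, c = 1667, d = 2126.
OR = (2122·2126)/(447·1667) = 4511372/745149 = 6.05432
Risk in exposed = 2122/2569 = 0.82600; risk in unexposed = 1667/3793 = 0.43949; RR = 1.87944
OR/RR = 6.05432 / 1.87944 = 3.22134
The outcome is not rare, so the OR lies further from 1 than the RR.

3.22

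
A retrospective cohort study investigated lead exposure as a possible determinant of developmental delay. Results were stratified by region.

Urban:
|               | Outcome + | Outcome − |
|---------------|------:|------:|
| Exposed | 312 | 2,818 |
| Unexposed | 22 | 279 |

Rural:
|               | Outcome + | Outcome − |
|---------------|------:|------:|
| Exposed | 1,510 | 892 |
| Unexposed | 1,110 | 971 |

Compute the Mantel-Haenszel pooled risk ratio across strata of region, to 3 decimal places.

RR_MH = Σ(aᵢ·n₀ᵢ/nᵢ) / Σ(cᵢ·n₁ᵢ/nᵢ), with n₁ᵢ = aᵢ+bᵢ (exposed), n₀ᵢ = cᵢ+dᵢ (unexposed), nᵢ = n₁ᵢ+n₀ᵢ.
Stratum 1 (Urban): n₁ = 3130, n₀ = 301, n = 3431; a·n₀/n = 312·301/3431 = 27.3716; c·n₁/n = 22·3130/3431 = 20.0700
Stratum 2 (Rural): n₁ = 2402, n₀ = 2081, n = 4483; a·n₀/n = 1510·2081/4483 = 700.9391; c·n₁/n = 1110·2402/4483 = 594.7401
RR_MH = (27.3716 + 700.9391) / (20.0700 + 594.7401) = 728.3107 / 614.8101 = 1.18461

1.185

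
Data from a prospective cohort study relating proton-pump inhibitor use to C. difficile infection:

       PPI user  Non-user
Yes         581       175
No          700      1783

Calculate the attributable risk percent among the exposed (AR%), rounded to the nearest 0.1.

80.3

Reading the table with exposure as columns: a = 581 (PPI user, case), b = 700 (PPI user, non-case), c = 175 (Non-user, case), d = 1783.
Risk in exposed = 581/1281 = 0.45355; risk in unexposed = 175/1958 = 0.08938.
RR = 0.45355/0.08938 = 5.07460
AR% = (RR − 1)/RR × 100 = (5.07460 − 1)/5.07460 × 100 = 80.2940%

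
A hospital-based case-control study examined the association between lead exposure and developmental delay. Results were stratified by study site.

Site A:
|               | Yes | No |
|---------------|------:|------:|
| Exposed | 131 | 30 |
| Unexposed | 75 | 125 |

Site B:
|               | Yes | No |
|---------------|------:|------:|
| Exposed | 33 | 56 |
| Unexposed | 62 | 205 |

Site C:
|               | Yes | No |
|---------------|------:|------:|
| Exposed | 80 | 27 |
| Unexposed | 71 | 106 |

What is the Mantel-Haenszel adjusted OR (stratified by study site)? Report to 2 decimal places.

4.14

OR_MH = Σ(aᵢdᵢ/nᵢ) / Σ(bᵢcᵢ/nᵢ), where nᵢ is the stratum total.
Stratum 1 (Site A): n = 361; a·d/n = 131·125/361 = 45.3601; b·c/n = 30·75/361 = 6.2327
Stratum 2 (Site B): n = 356; a·d/n = 33·205/356 = 19.0028; b·c/n = 56·62/356 = 9.7528
Stratum 3 (Site C): n = 284; a·d/n = 80·106/284 = 29.8592; b·c/n = 27·71/284 = 6.7500
OR_MH = (45.3601 + 19.0028 + 29.8592) / (6.2327 + 9.7528 + 6.7500) = 94.2221 / 22.7355 = 4.14427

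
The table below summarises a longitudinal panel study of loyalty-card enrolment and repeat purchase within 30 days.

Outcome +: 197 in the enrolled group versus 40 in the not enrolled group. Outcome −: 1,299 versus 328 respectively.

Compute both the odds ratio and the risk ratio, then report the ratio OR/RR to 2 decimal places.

1.03

From the description: a = 197, b = 1299, c = 40, d = 328.
OR = (197·328)/(1299·40) = 64616/51960 = 1.24357
Risk in exposed = 197/1496 = 0.13168; risk in unexposed = 40/368 = 0.10870; RR = 1.21150
OR/RR = 1.24357 / 1.21150 = 1.02648
The outcome is not rare, so the OR lies further from 1 than the RR.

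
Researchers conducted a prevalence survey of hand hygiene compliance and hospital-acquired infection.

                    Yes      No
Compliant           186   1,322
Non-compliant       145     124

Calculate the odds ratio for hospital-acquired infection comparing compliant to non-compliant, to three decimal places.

0.120

Cells: a = 186, b = 1322, c = 145, d = 124.
OR = (a·d)/(b·c) = (186 × 124) / (1322 × 145) = 23064 / 191690 = 0.12032
Exposure is associated with lower odds of hospital-acquired infection (OR = 0.12 < 1).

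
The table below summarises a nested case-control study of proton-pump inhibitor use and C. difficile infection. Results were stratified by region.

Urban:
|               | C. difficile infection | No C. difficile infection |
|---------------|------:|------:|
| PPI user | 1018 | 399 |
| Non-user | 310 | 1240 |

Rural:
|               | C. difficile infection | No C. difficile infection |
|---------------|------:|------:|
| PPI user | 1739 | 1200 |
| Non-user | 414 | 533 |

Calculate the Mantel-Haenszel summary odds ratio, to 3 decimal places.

3.917

OR_MH = Σ(aᵢdᵢ/nᵢ) / Σ(bᵢcᵢ/nᵢ), where nᵢ is the stratum total.
Stratum 1 (Urban): n = 2967; a·d/n = 1018·1240/2967 = 425.4533; b·c/n = 399·310/2967 = 41.6886
Stratum 2 (Rural): n = 3886; a·d/n = 1739·533/3886 = 238.5196; b·c/n = 1200·414/3886 = 127.8435
OR_MH = (425.4533 + 238.5196) / (41.6886 + 127.8435) = 663.9729 / 169.5321 = 3.91650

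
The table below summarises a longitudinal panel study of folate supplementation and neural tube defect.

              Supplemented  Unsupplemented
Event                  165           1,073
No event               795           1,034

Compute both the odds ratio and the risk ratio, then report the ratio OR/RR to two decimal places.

Reading the table with exposure as columns: a = 165 (Supplemented, case), b = 795 (Supplemented, non-case), c = 1073 (Unsupplemented, case), d = 1034.
OR = (165·1034)/(795·1073) = 170610/853035 = 0.20000
Risk in exposed = 165/960 = 0.17188; risk in unexposed = 1073/2107 = 0.50925; RR = 0.33750
OR/RR = 0.20000 / 0.33750 = 0.59260
The outcome is not rare, so the OR lies further from 1 than the RR.

0.59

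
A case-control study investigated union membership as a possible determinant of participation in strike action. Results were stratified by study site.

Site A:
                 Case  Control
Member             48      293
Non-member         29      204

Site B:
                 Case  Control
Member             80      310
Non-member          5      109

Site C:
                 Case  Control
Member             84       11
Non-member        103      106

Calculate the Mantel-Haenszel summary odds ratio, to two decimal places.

OR_MH = Σ(aᵢdᵢ/nᵢ) / Σ(bᵢcᵢ/nᵢ), where nᵢ is the stratum total.
Stratum 1 (Site A): n = 574; a·d/n = 48·204/574 = 17.0592; b·c/n = 293·29/574 = 14.8031
Stratum 2 (Site B): n = 504; a·d/n = 80·109/504 = 17.3016; b·c/n = 310·5/504 = 3.0754
Stratum 3 (Site C): n = 304; a·d/n = 84·106/304 = 29.2895; b·c/n = 11·103/304 = 3.7270
OR_MH = (17.0592 + 17.3016 + 29.2895) / (14.8031 + 3.0754 + 3.7270) = 63.6503 / 21.6055 = 2.94602

2.95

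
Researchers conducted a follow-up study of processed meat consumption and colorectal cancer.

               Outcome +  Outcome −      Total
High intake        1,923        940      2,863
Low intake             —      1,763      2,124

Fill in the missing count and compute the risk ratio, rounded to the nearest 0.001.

The missing cell is in the unexposed row: 2124 − 1763 = 361.
So a = 1923, b = 940, c = 361, d = 1763.
RR = [a/(a+b)] / [c/(c+d)] = (1923/2863) / (361/2124) = 0.67167/0.16996 = 3.95189

3.952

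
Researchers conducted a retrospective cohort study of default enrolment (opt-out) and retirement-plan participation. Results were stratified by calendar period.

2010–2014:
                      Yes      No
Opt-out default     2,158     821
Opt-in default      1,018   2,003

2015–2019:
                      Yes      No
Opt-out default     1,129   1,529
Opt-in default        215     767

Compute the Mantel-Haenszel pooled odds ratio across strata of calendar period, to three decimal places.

OR_MH = Σ(aᵢdᵢ/nᵢ) / Σ(bᵢcᵢ/nᵢ), where nᵢ is the stratum total.
Stratum 1 (2010–2014): n = 6000; a·d/n = 2158·2003/6000 = 720.4123; b·c/n = 821·1018/6000 = 139.2963
Stratum 2 (2015–2019): n = 3640; a·d/n = 1129·767/3640 = 237.8964; b·c/n = 1529·215/3640 = 90.3118
OR_MH = (720.4123 + 237.8964) / (139.2963 + 90.3118) = 958.3088 / 229.6081 = 4.17367

4.174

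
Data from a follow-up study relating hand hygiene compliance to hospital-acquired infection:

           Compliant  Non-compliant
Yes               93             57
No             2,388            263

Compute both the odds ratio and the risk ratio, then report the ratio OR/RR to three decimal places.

Reading the table with exposure as columns: a = 93 (Compliant, case), b = 2388 (Compliant, non-case), c = 57 (Non-compliant, case), d = 263.
OR = (93·263)/(2388·57) = 24459/136116 = 0.17969
Risk in exposed = 93/2481 = 0.03748; risk in unexposed = 57/320 = 0.17813; RR = 0.21044
OR/RR = 0.17969 / 0.21044 = 0.85388
The outcome is not rare, so the OR lies further from 1 than the RR.

0.854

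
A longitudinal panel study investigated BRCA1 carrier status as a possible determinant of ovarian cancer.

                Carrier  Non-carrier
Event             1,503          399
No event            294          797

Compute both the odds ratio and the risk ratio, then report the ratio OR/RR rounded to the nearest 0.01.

4.07

Reading the table with exposure as columns: a = 1503 (Carrier, case), b = 294 (Carrier, non-case), c = 399 (Non-carrier, case), d = 797.
OR = (1503·797)/(294·399) = 1197891/117306 = 10.21168
Risk in exposed = 1503/1797 = 0.83639; risk in unexposed = 399/1196 = 0.33361; RR = 2.50709
OR/RR = 10.21168 / 2.50709 = 4.07313
The outcome is not rare, so the OR lies further from 1 than the RR.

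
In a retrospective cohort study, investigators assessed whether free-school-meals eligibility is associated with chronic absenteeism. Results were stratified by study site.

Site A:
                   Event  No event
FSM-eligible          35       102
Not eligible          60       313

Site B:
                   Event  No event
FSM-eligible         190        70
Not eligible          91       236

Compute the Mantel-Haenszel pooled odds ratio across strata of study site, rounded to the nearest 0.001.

OR_MH = Σ(aᵢdᵢ/nᵢ) / Σ(bᵢcᵢ/nᵢ), where nᵢ is the stratum total.
Stratum 1 (Site A): n = 510; a·d/n = 35·313/510 = 21.4804; b·c/n = 102·60/510 = 12.0000
Stratum 2 (Site B): n = 587; a·d/n = 190·236/587 = 76.3884; b·c/n = 70·91/587 = 10.8518
OR_MH = (21.4804 + 76.3884) / (12.0000 + 10.8518) = 97.8688 / 22.8518 = 4.28276

4.283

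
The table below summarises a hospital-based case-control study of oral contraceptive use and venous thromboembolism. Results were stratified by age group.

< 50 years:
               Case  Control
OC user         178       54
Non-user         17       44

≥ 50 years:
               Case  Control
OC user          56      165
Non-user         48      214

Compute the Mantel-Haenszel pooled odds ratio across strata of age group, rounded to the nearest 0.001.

2.639

OR_MH = Σ(aᵢdᵢ/nᵢ) / Σ(bᵢcᵢ/nᵢ), where nᵢ is the stratum total.
Stratum 1 (< 50 years): n = 293; a·d/n = 178·44/293 = 26.7304; b·c/n = 54·17/293 = 3.1331
Stratum 2 (≥ 50 years): n = 483; a·d/n = 56·214/483 = 24.8116; b·c/n = 165·48/483 = 16.3975
OR_MH = (26.7304 + 24.8116) / (3.1331 + 16.3975) = 51.5420 / 19.5306 = 2.63903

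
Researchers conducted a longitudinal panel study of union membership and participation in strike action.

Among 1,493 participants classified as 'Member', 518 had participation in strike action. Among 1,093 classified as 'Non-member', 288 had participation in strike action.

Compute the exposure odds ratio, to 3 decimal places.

1.485

From the description: a = 518, b = 975, c = 288, d = 805.
OR = (a·d)/(b·c) = (518 × 805) / (975 × 288) = 416990 / 280800 = 1.48501
The odds of participation in strike action are about 1.49 times as high in the member group.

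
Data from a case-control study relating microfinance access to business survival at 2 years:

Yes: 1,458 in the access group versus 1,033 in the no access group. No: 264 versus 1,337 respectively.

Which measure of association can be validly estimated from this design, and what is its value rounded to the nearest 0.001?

From the description: a = 1458, b = 264, c = 1033, d = 1337.
This is a case-control study: participants were sampled on outcome status, so risks in the source population cannot be estimated directly — relative risk is not valid here. The odds ratio is the appropriate measure.
OR = (a·d)/(b·c) = (1458 × 1337) / (264 × 1033) = 1949346 / 272712 = 7.14800

7.148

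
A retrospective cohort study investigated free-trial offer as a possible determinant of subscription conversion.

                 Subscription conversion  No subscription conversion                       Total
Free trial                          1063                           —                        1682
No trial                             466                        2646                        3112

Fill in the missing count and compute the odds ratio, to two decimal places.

The missing cell is in the exposed row: 1682 − 1063 = 619.
So a = 1063, b = 619, c = 466, d = 2646.
OR = (a·d)/(b·c) = (1063 × 2646) / (619 × 466) = 2812698 / 288454 = 9.75094

9.75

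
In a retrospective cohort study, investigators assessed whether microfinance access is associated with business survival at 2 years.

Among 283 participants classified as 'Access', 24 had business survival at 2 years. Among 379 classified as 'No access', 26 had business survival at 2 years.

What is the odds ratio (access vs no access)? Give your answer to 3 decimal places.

From the description: a = 24, b = 259, c = 26, d = 353.
OR = (a·d)/(b·c) = (24 × 353) / (259 × 26) = 8472 / 6734 = 1.25809
The odds of business survival at 2 years are about 1.26 times as high in the access group.

1.258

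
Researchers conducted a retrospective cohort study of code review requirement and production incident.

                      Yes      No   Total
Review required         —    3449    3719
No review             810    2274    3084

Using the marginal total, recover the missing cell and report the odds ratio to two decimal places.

0.22

The missing cell is in the exposed row: 3719 − 3449 = 270.
So a = 270, b = 3449, c = 810, d = 2274.
OR = (a·d)/(b·c) = (270 × 2274) / (3449 × 810) = 613980 / 2793690 = 0.21977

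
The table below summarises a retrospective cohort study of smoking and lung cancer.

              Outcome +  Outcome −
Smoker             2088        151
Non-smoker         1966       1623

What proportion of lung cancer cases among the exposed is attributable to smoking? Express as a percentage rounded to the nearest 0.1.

Cells: a = 2088, b = 151, c = 1966, d = 1623.
Risk in exposed = 2088/2239 = 0.93256; risk in unexposed = 1966/3589 = 0.54778.
RR = 0.93256/0.54778 = 1.70242
AR% = (RR − 1)/RR × 100 = (1.70242 − 1)/1.70242 × 100 = 41.2600%

41.3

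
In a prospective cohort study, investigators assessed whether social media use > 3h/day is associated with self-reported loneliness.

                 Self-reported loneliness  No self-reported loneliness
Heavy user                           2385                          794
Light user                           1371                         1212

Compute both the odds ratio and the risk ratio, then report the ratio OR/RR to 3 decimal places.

Cells: a = 2385, b = 794, c = 1371, d = 1212.
OR = (2385·1212)/(794·1371) = 2890620/1088574 = 2.65542
Risk in exposed = 2385/3179 = 0.75024; risk in unexposed = 1371/2583 = 0.53078; RR = 1.41346
OR/RR = 2.65542 / 1.41346 = 1.87866
The outcome is not rare, so the OR lies further from 1 than the RR.

1.879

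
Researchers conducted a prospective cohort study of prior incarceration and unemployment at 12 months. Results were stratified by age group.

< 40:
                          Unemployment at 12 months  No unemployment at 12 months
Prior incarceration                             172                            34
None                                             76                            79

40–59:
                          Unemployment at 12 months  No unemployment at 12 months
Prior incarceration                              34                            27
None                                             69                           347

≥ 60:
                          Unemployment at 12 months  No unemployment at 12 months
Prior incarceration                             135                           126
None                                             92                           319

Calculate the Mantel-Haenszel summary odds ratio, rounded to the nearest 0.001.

OR_MH = Σ(aᵢdᵢ/nᵢ) / Σ(bᵢcᵢ/nᵢ), where nᵢ is the stratum total.
Stratum 1 (< 40): n = 361; a·d/n = 172·79/361 = 37.6399; b·c/n = 34·76/361 = 7.1579
Stratum 2 (40–59): n = 477; a·d/n = 34·347/477 = 24.7338; b·c/n = 27·69/477 = 3.9057
Stratum 3 (≥ 60): n = 672; a·d/n = 135·319/672 = 64.0848; b·c/n = 126·92/672 = 17.2500
OR_MH = (37.6399 + 24.7338 + 64.0848) / (7.1579 + 3.9057 + 17.2500) = 126.4585 / 28.3136 = 4.46636

4.466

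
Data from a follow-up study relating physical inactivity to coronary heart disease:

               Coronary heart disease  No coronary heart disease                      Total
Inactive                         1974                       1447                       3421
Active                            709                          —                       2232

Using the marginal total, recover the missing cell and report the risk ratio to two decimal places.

1.82

The missing cell is in the unexposed row: 2232 − 709 = 1523.
So a = 1974, b = 1447, c = 709, d = 1523.
RR = [a/(a+b)] / [c/(c+d)] = (1974/3421) / (709/2232) = 0.57702/0.31765 = 1.81653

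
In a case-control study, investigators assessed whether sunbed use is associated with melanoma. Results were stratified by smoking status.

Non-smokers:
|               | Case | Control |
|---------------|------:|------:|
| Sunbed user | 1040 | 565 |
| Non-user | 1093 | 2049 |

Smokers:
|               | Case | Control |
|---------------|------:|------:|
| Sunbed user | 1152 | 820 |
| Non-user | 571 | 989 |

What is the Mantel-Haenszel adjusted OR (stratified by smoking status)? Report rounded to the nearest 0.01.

2.94

OR_MH = Σ(aᵢdᵢ/nᵢ) / Σ(bᵢcᵢ/nᵢ), where nᵢ is the stratum total.
Stratum 1 (Non-smokers): n = 4747; a·d/n = 1040·2049/4747 = 448.9067; b·c/n = 565·1093/4747 = 130.0916
Stratum 2 (Smokers): n = 3532; a·d/n = 1152·989/3532 = 322.5730; b·c/n = 820·571/3532 = 132.5651
OR_MH = (448.9067 + 322.5730) / (130.0916 + 132.5651) = 771.4797 / 262.6568 = 2.93722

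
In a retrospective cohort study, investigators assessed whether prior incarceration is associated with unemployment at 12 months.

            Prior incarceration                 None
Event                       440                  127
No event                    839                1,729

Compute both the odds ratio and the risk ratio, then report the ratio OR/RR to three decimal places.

Reading the table with exposure as columns: a = 440 (Prior incarceration, case), b = 839 (Prior incarceration, non-case), c = 127 (None, case), d = 1729.
OR = (440·1729)/(839·127) = 760760/106553 = 7.13973
Risk in exposed = 440/1279 = 0.34402; risk in unexposed = 127/1856 = 0.06843; RR = 5.02755
OR/RR = 7.13973 / 5.02755 = 1.42012
The outcome is not rare, so the OR lies further from 1 than the RR.

1.420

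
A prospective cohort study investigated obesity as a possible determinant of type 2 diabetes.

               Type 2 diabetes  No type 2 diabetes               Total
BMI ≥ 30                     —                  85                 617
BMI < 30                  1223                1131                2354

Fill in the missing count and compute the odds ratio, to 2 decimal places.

5.79

The missing cell is in the exposed row: 617 − 85 = 532.
So a = 532, b = 85, c = 1223, d = 1131.
OR = (a·d)/(b·c) = (532 × 1131) / (85 × 1223) = 601692 / 103955 = 5.78800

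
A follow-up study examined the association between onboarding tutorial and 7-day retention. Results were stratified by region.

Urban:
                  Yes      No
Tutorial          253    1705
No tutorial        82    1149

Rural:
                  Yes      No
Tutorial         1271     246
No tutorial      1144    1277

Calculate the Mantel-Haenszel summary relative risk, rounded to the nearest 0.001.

1.790

RR_MH = Σ(aᵢ·n₀ᵢ/nᵢ) / Σ(cᵢ·n₁ᵢ/nᵢ), with n₁ᵢ = aᵢ+bᵢ (exposed), n₀ᵢ = cᵢ+dᵢ (unexposed), nᵢ = n₁ᵢ+n₀ᵢ.
Stratum 1 (Urban): n₁ = 1958, n₀ = 1231, n = 3189; a·n₀/n = 253·1231/3189 = 97.6616; c·n₁/n = 82·1958/3189 = 50.3468
Stratum 2 (Rural): n₁ = 1517, n₀ = 2421, n = 3938; a·n₀/n = 1271·2421/3938 = 781.3842; c·n₁/n = 1144·1517/3938 = 440.6927
RR_MH = (97.6616 + 781.3842) / (50.3468 + 440.6927) = 879.0459 / 491.0396 = 1.79017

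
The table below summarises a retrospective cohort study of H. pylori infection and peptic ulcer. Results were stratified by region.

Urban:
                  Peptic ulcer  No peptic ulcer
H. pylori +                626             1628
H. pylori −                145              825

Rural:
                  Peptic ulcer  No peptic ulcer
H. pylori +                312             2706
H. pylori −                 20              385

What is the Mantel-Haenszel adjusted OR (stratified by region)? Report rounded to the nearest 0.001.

2.193

OR_MH = Σ(aᵢdᵢ/nᵢ) / Σ(bᵢcᵢ/nᵢ), where nᵢ is the stratum total.
Stratum 1 (Urban): n = 3224; a·d/n = 626·825/3224 = 160.1892; b·c/n = 1628·145/3224 = 73.2196
Stratum 2 (Rural): n = 3423; a·d/n = 312·385/3423 = 35.0920; b·c/n = 2706·20/3423 = 15.8107
OR_MH = (160.1892 + 35.0920) / (73.2196 + 15.8107) = 195.2812 / 89.0303 = 2.19342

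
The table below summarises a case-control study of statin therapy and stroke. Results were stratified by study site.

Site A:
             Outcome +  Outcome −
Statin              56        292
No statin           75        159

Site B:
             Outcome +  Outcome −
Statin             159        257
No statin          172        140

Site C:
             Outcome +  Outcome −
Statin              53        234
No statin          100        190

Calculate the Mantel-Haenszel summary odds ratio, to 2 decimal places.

OR_MH = Σ(aᵢdᵢ/nᵢ) / Σ(bᵢcᵢ/nᵢ), where nᵢ is the stratum total.
Stratum 1 (Site A): n = 582; a·d/n = 56·159/582 = 15.2990; b·c/n = 292·75/582 = 37.6289
Stratum 2 (Site B): n = 728; a·d/n = 159·140/728 = 30.5769; b·c/n = 257·172/728 = 60.7198
Stratum 3 (Site C): n = 577; a·d/n = 53·190/577 = 17.4523; b·c/n = 234·100/577 = 40.5546
OR_MH = (15.2990 + 30.5769 + 17.4523) / (37.6289 + 60.7198 + 40.5546) = 63.3282 / 138.9032 = 0.45592

0.46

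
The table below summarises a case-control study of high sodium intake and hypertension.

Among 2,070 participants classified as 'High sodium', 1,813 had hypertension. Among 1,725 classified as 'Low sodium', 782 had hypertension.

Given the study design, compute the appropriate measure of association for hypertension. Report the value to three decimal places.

8.507

From the description: a = 1813, b = 257, c = 782, d = 943.
This is a case-control study: participants were sampled on outcome status, so risks in the source population cannot be estimated directly — relative risk is not valid here. The odds ratio is the appropriate measure.
OR = (a·d)/(b·c) = (1813 × 943) / (257 × 782) = 1709659 / 200974 = 8.50687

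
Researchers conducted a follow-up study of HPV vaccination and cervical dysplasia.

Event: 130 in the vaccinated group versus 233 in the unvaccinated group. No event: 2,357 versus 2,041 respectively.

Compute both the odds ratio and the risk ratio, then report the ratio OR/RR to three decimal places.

From the description: a = 130, b = 2357, c = 233, d = 2041.
OR = (130·2041)/(2357·233) = 265330/549181 = 0.48314
Risk in exposed = 130/2487 = 0.05227; risk in unexposed = 233/2274 = 0.10246; RR = 0.51015
OR/RR = 0.48314 / 0.51015 = 0.94704
The outcome is not rare, so the OR lies further from 1 than the RR.

0.947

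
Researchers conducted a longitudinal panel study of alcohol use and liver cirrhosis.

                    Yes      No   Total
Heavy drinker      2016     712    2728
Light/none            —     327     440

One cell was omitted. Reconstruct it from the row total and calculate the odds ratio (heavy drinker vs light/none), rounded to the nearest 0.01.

8.19

The missing cell is in the unexposed row: 440 − 327 = 113.
So a = 2016, b = 712, c = 113, d = 327.
OR = (a·d)/(b·c) = (2016 × 327) / (712 × 113) = 659232 / 80456 = 8.19370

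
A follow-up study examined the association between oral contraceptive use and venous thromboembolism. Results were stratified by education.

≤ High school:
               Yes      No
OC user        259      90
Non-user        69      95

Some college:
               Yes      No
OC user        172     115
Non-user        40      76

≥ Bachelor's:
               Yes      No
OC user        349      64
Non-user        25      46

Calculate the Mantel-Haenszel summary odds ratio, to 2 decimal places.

OR_MH = Σ(aᵢdᵢ/nᵢ) / Σ(bᵢcᵢ/nᵢ), where nᵢ is the stratum total.
Stratum 1 (≤ High school): n = 513; a·d/n = 259·95/513 = 47.9630; b·c/n = 90·69/513 = 12.1053
Stratum 2 (Some college): n = 403; a·d/n = 172·76/403 = 32.4367; b·c/n = 115·40/403 = 11.4144
Stratum 3 (≥ Bachelor's): n = 484; a·d/n = 349·46/484 = 33.1694; b·c/n = 64·25/484 = 3.3058
OR_MH = (47.9630 + 32.4367 + 33.1694) / (12.1053 + 11.4144 + 3.3058) = 113.5691 / 26.8254 = 4.23363

4.23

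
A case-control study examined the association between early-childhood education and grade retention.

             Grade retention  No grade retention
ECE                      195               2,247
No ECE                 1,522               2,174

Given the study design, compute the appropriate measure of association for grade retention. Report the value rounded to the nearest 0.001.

Cells: a = 195, b = 2247, c = 1522, d = 2174.
This is a case-control study: participants were sampled on outcome status, so risks in the source population cannot be estimated directly — relative risk is not valid here. The odds ratio is the appropriate measure.
OR = (a·d)/(b·c) = (195 × 2174) / (2247 × 1522) = 423930 / 3419934 = 0.12396

0.124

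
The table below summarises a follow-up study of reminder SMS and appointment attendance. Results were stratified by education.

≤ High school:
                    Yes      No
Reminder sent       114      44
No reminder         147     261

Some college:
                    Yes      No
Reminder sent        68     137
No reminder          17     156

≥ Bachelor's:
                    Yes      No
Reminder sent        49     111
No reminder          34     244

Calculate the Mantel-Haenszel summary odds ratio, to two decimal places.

OR_MH = Σ(aᵢdᵢ/nᵢ) / Σ(bᵢcᵢ/nᵢ), where nᵢ is the stratum total.
Stratum 1 (≤ High school): n = 566; a·d/n = 114·261/566 = 52.5689; b·c/n = 44·147/566 = 11.4276
Stratum 2 (Some college): n = 378; a·d/n = 68·156/378 = 28.0635; b·c/n = 137·17/378 = 6.1614
Stratum 3 (≥ Bachelor's): n = 438; a·d/n = 49·244/438 = 27.2968; b·c/n = 111·34/438 = 8.6164
OR_MH = (52.5689 + 28.0635 + 27.2968) / (11.4276 + 6.1614 + 8.6164) = 107.9292 / 26.2054 = 4.11859

4.12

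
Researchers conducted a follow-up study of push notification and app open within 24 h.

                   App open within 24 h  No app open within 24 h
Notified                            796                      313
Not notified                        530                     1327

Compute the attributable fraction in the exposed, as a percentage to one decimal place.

Cells: a = 796, b = 313, c = 530, d = 1327.
Risk in exposed = 796/1109 = 0.71776; risk in unexposed = 530/1857 = 0.28541.
RR = 0.71776/0.28541 = 2.51488
AR% = (RR − 1)/RR × 100 = (2.51488 − 1)/2.51488 × 100 = 60.2367%

60.2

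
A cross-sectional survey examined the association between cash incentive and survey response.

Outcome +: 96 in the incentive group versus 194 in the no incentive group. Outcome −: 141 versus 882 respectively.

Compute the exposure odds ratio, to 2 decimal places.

3.10

From the description: a = 96, b = 141, c = 194, d = 882.
OR = (a·d)/(b·c) = (96 × 882) / (141 × 194) = 84672 / 27354 = 3.09542
The odds of survey response are about 3.10 times as high in the incentive group.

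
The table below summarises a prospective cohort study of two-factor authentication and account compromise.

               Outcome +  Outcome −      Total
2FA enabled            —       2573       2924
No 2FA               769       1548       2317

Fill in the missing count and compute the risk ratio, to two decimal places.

0.36

The missing cell is in the exposed row: 2924 − 2573 = 351.
So a = 351, b = 2573, c = 769, d = 1548.
RR = [a/(a+b)] / [c/(c+d)] = (351/2924) / (769/2317) = 0.12004/0.33189 = 0.36168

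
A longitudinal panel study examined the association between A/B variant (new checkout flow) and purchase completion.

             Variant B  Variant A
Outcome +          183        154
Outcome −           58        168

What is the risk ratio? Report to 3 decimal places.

Reading the table with exposure as columns: a = 183 (Variant B, case), b = 58 (Variant B, non-case), c = 154 (Variant A, case), d = 168.
Risk in exposed = 183/241 = 0.75934; risk in unexposed = 154/322 = 0.47826.
RR = 0.75934 / 0.47826 = 1.58770
The risk among the exposed is 1.59 times that among the unexposed.

1.588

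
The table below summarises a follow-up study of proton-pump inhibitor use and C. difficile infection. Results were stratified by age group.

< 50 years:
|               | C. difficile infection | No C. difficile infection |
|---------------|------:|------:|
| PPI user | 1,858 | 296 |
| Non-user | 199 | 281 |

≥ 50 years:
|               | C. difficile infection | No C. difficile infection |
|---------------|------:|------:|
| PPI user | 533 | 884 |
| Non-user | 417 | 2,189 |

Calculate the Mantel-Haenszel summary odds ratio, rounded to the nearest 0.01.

4.28

OR_MH = Σ(aᵢdᵢ/nᵢ) / Σ(bᵢcᵢ/nᵢ), where nᵢ is the stratum total.
Stratum 1 (< 50 years): n = 2634; a·d/n = 1858·281/2634 = 198.2149; b·c/n = 296·199/2634 = 22.3629
Stratum 2 (≥ 50 years): n = 4023; a·d/n = 533·2189/4023 = 290.0167; b·c/n = 884·417/4023 = 91.6301
OR_MH = (198.2149 + 290.0167) / (22.3629 + 91.6301) = 488.2315 / 113.9931 = 4.28299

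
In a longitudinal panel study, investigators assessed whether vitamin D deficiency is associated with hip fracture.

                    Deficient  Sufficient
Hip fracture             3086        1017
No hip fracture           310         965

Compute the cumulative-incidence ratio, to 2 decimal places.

1.77

Reading the table with exposure as columns: a = 3086 (Deficient, case), b = 310 (Deficient, non-case), c = 1017 (Sufficient, case), d = 965.
Risk in exposed = 3086/3396 = 0.90872; risk in unexposed = 1017/1982 = 0.51312.
RR = 0.90872 / 0.51312 = 1.77097
The risk among the exposed is 1.77 times that among the unexposed.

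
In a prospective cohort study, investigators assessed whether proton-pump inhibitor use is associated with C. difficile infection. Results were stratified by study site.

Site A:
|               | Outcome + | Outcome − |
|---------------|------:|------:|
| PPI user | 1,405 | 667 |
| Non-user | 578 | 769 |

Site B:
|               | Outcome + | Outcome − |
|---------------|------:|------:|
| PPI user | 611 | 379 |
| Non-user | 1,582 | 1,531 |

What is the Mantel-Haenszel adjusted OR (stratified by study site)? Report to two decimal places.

OR_MH = Σ(aᵢdᵢ/nᵢ) / Σ(bᵢcᵢ/nᵢ), where nᵢ is the stratum total.
Stratum 1 (Site A): n = 3419; a·d/n = 1405·769/3419 = 316.0120; b·c/n = 667·578/3419 = 112.7599
Stratum 2 (Site B): n = 4103; a·d/n = 611·1531/4103 = 227.9895; b·c/n = 379·1582/4103 = 146.1316
OR_MH = (316.0120 + 227.9895) / (112.7599 + 146.1316) = 544.0015 / 258.8915 = 2.10127

2.10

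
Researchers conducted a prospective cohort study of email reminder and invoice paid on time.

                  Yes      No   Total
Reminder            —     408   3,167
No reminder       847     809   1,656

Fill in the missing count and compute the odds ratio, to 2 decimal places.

6.46

The missing cell is in the exposed row: 3167 − 408 = 2759.
So a = 2759, b = 408, c = 847, d = 809.
OR = (a·d)/(b·c) = (2759 × 809) / (408 × 847) = 2232031 / 345576 = 6.45887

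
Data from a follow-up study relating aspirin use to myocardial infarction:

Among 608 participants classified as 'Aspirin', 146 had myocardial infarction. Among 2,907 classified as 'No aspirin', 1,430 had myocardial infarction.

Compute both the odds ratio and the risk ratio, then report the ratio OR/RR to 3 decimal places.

From the description: a = 146, b = 462, c = 1430, d = 1477.
OR = (146·1477)/(462·1430) = 215642/660660 = 0.32640
Risk in exposed = 146/608 = 0.24013; risk in unexposed = 1430/2907 = 0.49192; RR = 0.48816
OR/RR = 0.32640 / 0.48816 = 0.66865
The outcome is not rare, so the OR lies further from 1 than the RR.

0.669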